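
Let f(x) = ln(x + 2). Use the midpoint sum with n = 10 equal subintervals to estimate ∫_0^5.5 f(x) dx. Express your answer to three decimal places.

8.230

Δx = (5.5 − 0)/10 = 0.55.
Midpoints: 0.275, 0.825, 1.375, 1.925, 2.475, 3.025, 3.575, 4.125, 4.675, 5.225.
f(0.275) ≈ 0.822, f(0.825) ≈ 1.039, f(1.375) ≈ 1.216, f(1.925) ≈ 1.367, f(2.475) ≈ 1.499, f(3.025) ≈ 1.614, f(3.575) ≈ 1.718, f(4.125) ≈ 1.812, f(4.675) ≈ 1.898, f(5.225) ≈ 1.978.
Sum = Δx · [f(0.275) + f(0.825) + f(1.375) + ...].
Sum ≈ 8.230.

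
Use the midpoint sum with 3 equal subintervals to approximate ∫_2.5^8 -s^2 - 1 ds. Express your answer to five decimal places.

Δs = (8 − 2.5)/3 = 11/6.
Midpoints: 41/12, 5.25, 85/12.
f(41/12) = -1825/144, f(5.25) = -28.5625, f(85/12) = -7369/144.
Sum = Δs · [f(41/12) + f(5.25) + f(85/12)].
Sum ≈ -169.41782.

-169.41782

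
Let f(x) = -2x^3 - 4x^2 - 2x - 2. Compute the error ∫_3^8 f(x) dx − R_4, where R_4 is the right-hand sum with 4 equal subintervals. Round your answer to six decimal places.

798.177083

Exact integral: ∫_3^8 f(x) dx ≈ -2719.16666667.
R_4 = -3517.34375.
Error ≈ -2719.16666667 − (-3517.34375) ≈ 798.177083.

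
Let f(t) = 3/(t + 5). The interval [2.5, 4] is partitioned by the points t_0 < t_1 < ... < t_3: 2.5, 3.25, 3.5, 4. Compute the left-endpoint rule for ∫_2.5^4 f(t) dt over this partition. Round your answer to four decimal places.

Subinterval widths: 0.75, 0.25, 0.5.
Left endpoints: 2.5, 3.25, 3.5.
f(2.5) = 0.4, f(3.25) = 4/11, f(3.5) = 6/17.
Sum = Σ Δt_i · f(t_i).
Sum ≈ 0.5674.

0.5674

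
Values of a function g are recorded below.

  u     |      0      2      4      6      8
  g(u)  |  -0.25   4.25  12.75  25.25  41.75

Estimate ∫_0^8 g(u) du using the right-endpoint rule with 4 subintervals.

Δu = 2.
Sum = 2·[4.25 + 12.75 + 25.25 + 41.75] = 168.

168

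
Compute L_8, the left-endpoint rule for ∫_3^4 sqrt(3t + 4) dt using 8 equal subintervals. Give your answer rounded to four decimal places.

3.7815

Δt = (4 − 3)/8 = 0.125.
Left endpoints: 3, 3.125, 3.25, 3.375, 3.5, 3.625, 3.75, 3.875.
f(3) ≈ 3.6056, f(3.125) ≈ 3.6572, f(3.25) ≈ 3.7081, f(3.375) ≈ 3.7583, f(3.5) ≈ 3.8079, f(3.625) ≈ 3.8568, f(3.75) ≈ 3.9051, f(3.875) ≈ 3.9528.
Sum = Δt · [f(3) + f(3.125) + f(3.25) + ...].
Sum ≈ 3.7815.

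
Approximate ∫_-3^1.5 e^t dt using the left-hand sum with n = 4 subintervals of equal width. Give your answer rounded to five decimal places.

Δt = (1.5 − (-3))/4 = 1.125.
Left endpoints: -3, -1.875, -0.75, 0.375.
f(-3) ≈ 0.04979, f(-1.875) ≈ 0.15335, f(-0.75) ≈ 0.47237, f(0.375) ≈ 1.45499.
Sum = Δt · [f(-3) + f(-1.875) + f(-0.75) + f(0.375)].
Sum ≈ 2.39681.

2.39681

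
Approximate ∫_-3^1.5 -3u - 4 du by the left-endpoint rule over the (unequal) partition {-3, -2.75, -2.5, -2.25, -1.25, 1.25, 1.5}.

3.375

Subinterval widths: 0.25, 0.25, 0.25, 1, 2.5, 0.25.
Left endpoints: -3, -2.75, -2.5, -2.25, -1.25, 1.25.
f(-3) = 5, f(-2.75) = 4.25, f(-2.5) = 3.5, f(-2.25) = 2.75, f(-1.25) = -0.25, f(1.25) = -7.75.
Sum = Σ Δu_i · f(u_i).
Sum = 3.375.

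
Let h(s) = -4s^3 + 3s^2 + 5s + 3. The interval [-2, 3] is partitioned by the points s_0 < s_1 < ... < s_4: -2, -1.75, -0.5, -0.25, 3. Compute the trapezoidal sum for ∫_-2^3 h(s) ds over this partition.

Subinterval widths: 0.25, 1.25, 0.25, 3.25.
h(-2) = 37, h(-1.75) = 24.875, h(-0.5) = 1.75, h(-0.25) = 2, h(3) = -63.
On each subinterval the trapezoid contributes (Δs_i/2)·[h(s_{i-1}) + h(s_i)].
Sum = -74.28125.

-74.28125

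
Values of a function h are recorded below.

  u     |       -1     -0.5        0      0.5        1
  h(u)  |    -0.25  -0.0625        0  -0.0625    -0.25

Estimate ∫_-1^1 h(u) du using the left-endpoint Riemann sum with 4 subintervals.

Δu = 0.5.
Sum = 0.5·[(-0.25) + (-0.0625) + 0 + (-0.0625)] = -0.1875.

-0.1875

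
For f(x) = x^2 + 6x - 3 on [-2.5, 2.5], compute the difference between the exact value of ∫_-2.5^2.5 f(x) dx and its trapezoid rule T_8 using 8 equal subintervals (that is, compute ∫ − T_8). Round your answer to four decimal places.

-0.3255

Exact integral: ∫_-2.5^2.5 f(x) dx ≈ -4.583333.
T_8 = -4.2578125.
Error ≈ -4.583333 − (-4.2578125) ≈ -0.3255.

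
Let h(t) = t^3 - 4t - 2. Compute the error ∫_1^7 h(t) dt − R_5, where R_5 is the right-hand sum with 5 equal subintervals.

-208.08

Exact integral: ∫_1^7 h(t) dt = 492.
R_5 = 700.08.
Error = 492 − 700.08 = -208.08.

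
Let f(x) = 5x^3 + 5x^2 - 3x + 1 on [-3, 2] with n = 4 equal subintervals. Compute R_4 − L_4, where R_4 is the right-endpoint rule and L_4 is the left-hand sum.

R_4 = 70.703125.
L_4 = -98.046875.
R_4 − L_4 = 168.75.

168.75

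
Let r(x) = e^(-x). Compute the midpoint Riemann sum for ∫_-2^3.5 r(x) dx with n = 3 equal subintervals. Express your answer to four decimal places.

6.4211

Δx = (3.5 − (-2))/3 = 11/6.
Midpoints: -13/12, 0.75, 31/12.
r(-13/12) ≈ 2.9545, r(0.75) ≈ 0.4724, r(31/12) ≈ 0.0755.
Sum = Δx · [r(-13/12) + r(0.75) + r(31/12)].
Sum ≈ 6.4211.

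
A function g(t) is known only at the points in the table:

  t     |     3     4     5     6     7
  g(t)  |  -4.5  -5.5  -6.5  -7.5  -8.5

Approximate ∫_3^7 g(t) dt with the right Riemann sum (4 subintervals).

-28

Δt = 1.
Sum = 1·[(-5.5) + (-6.5) + (-7.5) + (-8.5)] = -28.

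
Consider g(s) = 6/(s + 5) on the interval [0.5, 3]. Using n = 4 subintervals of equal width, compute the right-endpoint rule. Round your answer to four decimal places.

Δs = (3 − 0.5)/4 = 0.625.
Right endpoints: 1.125, 1.75, 2.375, 3.
g(1.125) = 48/49, g(1.75) = 8/9, g(2.375) = 48/59, g(3) = 0.75.
Sum = Δs · [g(1.125) + g(1.75) + g(2.375) + g(3)].
Sum ≈ 2.1450.

2.1450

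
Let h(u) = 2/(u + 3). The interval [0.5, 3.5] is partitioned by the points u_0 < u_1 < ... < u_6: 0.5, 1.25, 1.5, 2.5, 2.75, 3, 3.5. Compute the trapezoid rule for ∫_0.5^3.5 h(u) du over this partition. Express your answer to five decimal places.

1.24351

Subinterval widths: 0.75, 0.25, 1, 0.25, 0.25, 0.5.
h(0.5) = 4/7, h(1.25) = 8/17, h(1.5) = 4/9, h(2.5) = 4/11, h(2.75) = 8/23, h(3) = 1/3, h(3.5) = 4/13.
On each subinterval the trapezoid contributes (Δu_i/2)·[h(u_{i-1}) + h(u_i)].
Sum ≈ 1.24351.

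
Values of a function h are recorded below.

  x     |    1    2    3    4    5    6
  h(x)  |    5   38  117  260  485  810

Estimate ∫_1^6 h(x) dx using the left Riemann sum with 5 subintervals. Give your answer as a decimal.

905

Δx = 1.
Sum = 1·[5 + 38 + 117 + 260 + 485] = 905.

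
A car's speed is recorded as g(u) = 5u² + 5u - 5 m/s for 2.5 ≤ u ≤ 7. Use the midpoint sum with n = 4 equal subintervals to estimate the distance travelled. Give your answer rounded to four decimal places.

627.6270

Δu = (7 − 2.5)/4 = 1.125.
Midpoints: 3.0625, 4.1875, 5.3125, 6.4375.
g(3.0625) = 57.20703125, g(4.1875) = 103.61328125, g(5.3125) = 162.67578125, g(6.4375) = 234.39453125.
Sum = Δu · [g(3.0625) + g(4.1875) + g(5.3125) + g(6.4375)].
Sum ≈ 627.6270.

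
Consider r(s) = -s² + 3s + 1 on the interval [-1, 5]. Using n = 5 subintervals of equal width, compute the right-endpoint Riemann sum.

Δs = (5 − (-1))/5 = 1.2.
Right endpoints: 0.2, 1.4, 2.6, 3.8, 5.
r(0.2) = 1.56, r(1.4) = 3.24, r(2.6) = 2.04, r(3.8) = -2.04, r(5) = -9.
Sum = Δs · [r(0.2) + r(1.4) + r(2.6) + r(3.8) + r(5)].
Sum = -5.04.

-5.04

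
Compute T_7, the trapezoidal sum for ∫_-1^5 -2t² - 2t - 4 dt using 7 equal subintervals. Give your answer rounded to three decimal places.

-133.469

Δt = (5 − (-1))/7 = 6/7.
f(-1) = -4, f(-1/7) = -184/49, f(5/7) = -316/49, f(11/7) = -592/49, f(17/7) = -1012/49, f(23/7) = -1576/49, f(29/7) = -2284/49, f(5) = -64.
T_7 = (Δt/2)·[f(t_0) + 2f(t_1) + ... + 2f(t_{6}) + f(t_7)].
Sum ≈ -133.469.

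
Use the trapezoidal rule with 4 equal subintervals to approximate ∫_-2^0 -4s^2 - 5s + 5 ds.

Δs = (0 − (-2))/4 = 0.5.
f(-2) = -1, f(-1.5) = 3.5, f(-1) = 6, f(-0.5) = 6.5, f(0) = 5.
T_4 = (Δs/2)·[f(s_0) + 2f(s_1) + 2f(s_2) + 2f(s_3) + f(s_4)].
Sum = 9.

9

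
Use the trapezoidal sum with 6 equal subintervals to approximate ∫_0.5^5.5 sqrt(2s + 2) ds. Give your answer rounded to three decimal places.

13.875

Δs = (5.5 − 0.5)/6 = 5/6.
f(0.5) ≈ 1.732, f(4/3) ≈ 2.160, f(13/6) ≈ 2.517, f(3) ≈ 2.828, f(23/6) ≈ 3.109, f(14/3) ≈ 3.367, f(5.5) ≈ 3.606.
T_6 = (Δs/2)·[f(s_0) + 2f(s_1) + ... + 2f(s_{5}) + f(s_6)].
Sum ≈ 13.875.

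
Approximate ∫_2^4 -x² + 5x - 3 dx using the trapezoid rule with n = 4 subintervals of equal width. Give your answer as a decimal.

5.25

Δx = (4 − 2)/4 = 0.5.
f(2) = 3, f(2.5) = 3.25, f(3) = 3, f(3.5) = 2.25, f(4) = 1.
T_4 = (Δx/2)·[f(x_0) + 2f(x_1) + 2f(x_2) + 2f(x_3) + f(x_4)].
Sum = 5.25.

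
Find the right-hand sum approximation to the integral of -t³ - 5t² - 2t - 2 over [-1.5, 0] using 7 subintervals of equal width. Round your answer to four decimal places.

-4.6186

Δt = (0 − (-1.5))/7 = 3/14.
Right endpoints: -9/7, -15/14, -6/7, -9/14, -3/7, -3/14, 0.
f(-9/7) = -1910/343, f(-15/14) = -11983/2744, f(-6/7) = -1142/343, f(-9/14) = -6901/2744, f(-3/7) = -680/343, f(-3/14) = -4915/2744, f(0) = -2.
Sum = Δt · [f(-9/7) + f(-15/14) + f(-6/7) + ...].
Sum ≈ -4.6186.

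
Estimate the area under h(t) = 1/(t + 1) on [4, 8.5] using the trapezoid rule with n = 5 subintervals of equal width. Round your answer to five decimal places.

0.64380

Δt = (8.5 − 4)/5 = 0.9.
h(4) = 0.2, h(4.9) = 10/59, h(5.8) = 5/34, h(6.7) = 10/77, h(7.6) = 5/43, h(8.5) = 2/19.
T_5 = (Δt/2)·[h(t_0) + 2h(t_1) + ... + 2h(t_{4}) + h(t_5)].
Sum ≈ 0.64380.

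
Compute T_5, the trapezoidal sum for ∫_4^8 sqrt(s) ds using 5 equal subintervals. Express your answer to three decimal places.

Δs = (8 − 4)/5 = 0.8.
f(4) ≈ 2.000, f(4.8) ≈ 2.191, f(5.6) ≈ 2.366, f(6.4) ≈ 2.530, f(7.2) ≈ 2.683, f(8) ≈ 2.828.
T_5 = (Δs/2)·[f(s_0) + 2f(s_1) + ... + 2f(s_{4}) + f(s_5)].
Sum ≈ 9.748.

9.748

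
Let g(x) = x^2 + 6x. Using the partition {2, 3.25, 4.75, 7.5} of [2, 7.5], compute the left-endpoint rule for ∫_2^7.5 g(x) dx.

Subinterval widths: 1.25, 1.5, 2.75.
Left endpoints: 2, 3.25, 4.75.
g(2) = 16, g(3.25) = 30.0625, g(4.75) = 51.0625.
Sum = Σ Δx_i · g(x_i).
Sum = 205.515625.

205.515625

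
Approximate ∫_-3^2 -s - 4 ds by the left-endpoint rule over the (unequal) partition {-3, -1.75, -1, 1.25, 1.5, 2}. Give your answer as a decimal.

Subinterval widths: 1.25, 0.75, 2.25, 0.25, 0.5.
Left endpoints: -3, -1.75, -1, 1.25, 1.5.
f(-3) = -1, f(-1.75) = -2.25, f(-1) = -3, f(1.25) = -5.25, f(1.5) = -5.5.
Sum = Σ Δs_i · f(s_i).
Sum = -13.75.

-13.75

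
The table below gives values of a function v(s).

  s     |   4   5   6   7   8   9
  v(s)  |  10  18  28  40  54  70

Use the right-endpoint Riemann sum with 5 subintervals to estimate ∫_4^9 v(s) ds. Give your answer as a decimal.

Δs = 1.
Sum = 1·[18 + 28 + 40 + 54 + 70] = 210.

210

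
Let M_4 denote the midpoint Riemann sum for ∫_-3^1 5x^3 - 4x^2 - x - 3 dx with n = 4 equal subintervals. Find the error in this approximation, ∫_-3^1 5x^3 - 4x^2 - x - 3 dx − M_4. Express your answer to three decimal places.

-6.333

Exact integral: ∫_-3^1 f(x) dx ≈ -145.33333.
M_4 = -139.
Error ≈ -145.33333 − (-139) ≈ -6.333.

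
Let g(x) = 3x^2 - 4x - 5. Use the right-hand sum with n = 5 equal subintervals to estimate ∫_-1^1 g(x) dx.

-9.44

Δx = (1 − (-1))/5 = 0.4.
Right endpoints: -0.6, -0.2, 0.2, 0.6, 1.
g(-0.6) = -1.52, g(-0.2) = -4.08, g(0.2) = -5.68, g(0.6) = -6.32, g(1) = -6.
Sum = Δx · [g(-0.6) + g(-0.2) + g(0.2) + g(0.6) + g(1)].
Sum = -9.44.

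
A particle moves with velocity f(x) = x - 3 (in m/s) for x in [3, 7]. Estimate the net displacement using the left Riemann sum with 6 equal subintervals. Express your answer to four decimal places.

6.6667

Δx = (7 − 3)/6 = 2/3.
Left endpoints: 3, 11/3, 13/3, 5, 17/3, 19/3.
f(3) = 0, f(11/3) = 2/3, f(13/3) = 4/3, f(5) = 2, f(17/3) = 8/3, f(19/3) = 10/3.
Sum = Δx · [f(3) + f(11/3) + f(13/3) + ...].
Sum ≈ 6.6667.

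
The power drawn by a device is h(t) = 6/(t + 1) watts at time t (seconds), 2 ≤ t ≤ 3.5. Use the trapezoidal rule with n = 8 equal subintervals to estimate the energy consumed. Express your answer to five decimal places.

Δt = (3.5 − 2)/8 = 0.1875.
h(2) = 2, h(2.1875) = 32/17, h(2.375) = 16/9, h(2.5625) = 32/19, h(2.75) = 1.6, h(2.9375) = 32/21, h(3.125) = 16/11, h(3.3125) = 32/23, h(3.5) = 4/3.
T_8 = (Δt/2)·[h(t_0) + 2h(t_1) + ... + 2h(t_{7}) + h(t_8)].
Sum ≈ 2.43388.

2.43388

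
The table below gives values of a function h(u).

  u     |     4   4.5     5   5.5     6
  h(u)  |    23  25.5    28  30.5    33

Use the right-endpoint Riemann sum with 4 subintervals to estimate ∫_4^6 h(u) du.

Δu = 0.5.
Sum = 0.5·[25.5 + 28 + 30.5 + 33] = 58.5.

58.5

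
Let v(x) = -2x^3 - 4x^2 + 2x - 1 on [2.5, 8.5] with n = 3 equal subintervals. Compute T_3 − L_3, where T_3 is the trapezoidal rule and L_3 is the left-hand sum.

-1449

T_3 = -3476.5.
L_3 = -2027.5.
T_3 − L_3 = -1449.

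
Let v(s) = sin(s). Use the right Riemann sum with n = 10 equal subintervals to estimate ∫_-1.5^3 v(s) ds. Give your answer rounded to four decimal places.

Δs = (3 − (-1.5))/10 = 0.45.
Right endpoints: -1.05, -0.6, -0.15, 0.3, 0.75, 1.2, 1.65, 2.1, 2.55, 3.
v(-1.05) ≈ -0.8674, v(-0.6) ≈ -0.5646, v(-0.15) ≈ -0.1494, v(0.3) ≈ 0.2955, v(0.75) ≈ 0.6816, v(1.2) ≈ 0.9320, v(1.65) ≈ 0.9969, v(2.1) ≈ 0.8632, v(2.55) ≈ 0.5577, v(3) ≈ 0.1411.
Sum = Δs · [v(-1.05) + v(-0.6) + v(-0.15) + ...].
Sum ≈ 1.2990.

1.2990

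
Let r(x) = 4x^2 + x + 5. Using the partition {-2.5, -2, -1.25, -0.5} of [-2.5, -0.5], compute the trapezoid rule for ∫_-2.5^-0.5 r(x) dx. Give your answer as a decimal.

28.3125

Subinterval widths: 0.5, 0.75, 0.75.
r(-2.5) = 27.5, r(-2) = 19, r(-1.25) = 10, r(-0.5) = 5.5.
On each subinterval the trapezoid contributes (Δx_i/2)·[r(x_{i-1}) + r(x_i)].
Sum = 28.3125.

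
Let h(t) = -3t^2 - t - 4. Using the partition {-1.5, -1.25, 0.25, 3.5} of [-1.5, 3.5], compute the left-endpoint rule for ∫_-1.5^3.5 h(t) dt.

Subinterval widths: 0.25, 1.5, 3.25.
Left endpoints: -1.5, -1.25, 0.25.
h(-1.5) = -9.25, h(-1.25) = -7.4375, h(0.25) = -4.4375.
Sum = Σ Δt_i · h(t_i).
Sum = -27.890625.

-27.890625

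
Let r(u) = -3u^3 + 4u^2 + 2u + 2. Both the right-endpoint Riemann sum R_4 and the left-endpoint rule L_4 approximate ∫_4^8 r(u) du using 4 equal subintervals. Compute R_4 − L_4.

-1144

R_4 = -2832.
L_4 = -1688.
R_4 − L_4 = -1144.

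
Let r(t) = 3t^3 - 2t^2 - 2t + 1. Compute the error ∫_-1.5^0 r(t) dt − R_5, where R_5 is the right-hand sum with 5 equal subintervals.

Exact integral: ∫_-1.5^0 r(t) dt = -2.296875.
R_5 = -0.75.
Error = -2.296875 − (-0.75) = -1.546875.

-1.546875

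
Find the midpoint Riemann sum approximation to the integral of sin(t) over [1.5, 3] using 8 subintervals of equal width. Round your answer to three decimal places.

Δt = (3 − 1.5)/8 = 0.1875.
Midpoints: 1.59375, 1.78125, 1.96875, 2.15625, 2.34375, 2.53125, 2.71875, 2.90625.
f(1.59375) ≈ 1.000, f(1.78125) ≈ 0.978, f(1.96875) ≈ 0.922, f(2.15625) ≈ 0.833, f(2.34375) ≈ 0.716, f(2.53125) ≈ 0.573, f(2.71875) ≈ 0.410, f(2.90625) ≈ 0.233.
Sum = Δt · [f(1.59375) + f(1.78125) + f(1.96875) + ...].
Sum ≈ 1.062.

1.062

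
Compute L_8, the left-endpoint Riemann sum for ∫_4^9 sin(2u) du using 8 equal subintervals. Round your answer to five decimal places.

Δu = (9 − 4)/8 = 0.625.
Left endpoints: 4, 4.625, 5.25, 5.875, 6.5, 7.125, 7.75, 8.375.
f(4) ≈ 0.98936, f(4.625) ≈ 0.17389, f(5.25) ≈ -0.87970, f(5.875) ≈ -0.72866, f(6.5) ≈ 0.42017, f(7.125) ≈ 0.99364, f(7.75) ≈ 0.20647, f(8.375) ≈ -0.86343.
Sum = Δu · [f(4) + f(4.625) + f(5.25) + ...].
Sum ≈ 0.19483.

0.19483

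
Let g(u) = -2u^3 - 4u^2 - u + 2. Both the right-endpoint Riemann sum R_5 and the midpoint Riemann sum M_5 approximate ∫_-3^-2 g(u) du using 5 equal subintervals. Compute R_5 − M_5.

R_5 = 9.84.
M_5 = 11.63.
R_5 − M_5 = -1.79.

-1.79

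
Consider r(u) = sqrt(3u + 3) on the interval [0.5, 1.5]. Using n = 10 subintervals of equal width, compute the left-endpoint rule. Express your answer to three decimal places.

2.412

Δu = (1.5 − 0.5)/10 = 0.1.
Left endpoints: 0.5, 0.6, 0.7, 0.8, 0.9, 1, 1.1, 1.2, 1.3, 1.4.
r(0.5) ≈ 2.121, r(0.6) ≈ 2.191, r(0.7) ≈ 2.258, r(0.8) ≈ 2.324, r(0.9) ≈ 2.387, r(1) ≈ 2.449, r(1.1) ≈ 2.510, r(1.2) ≈ 2.569, r(1.3) ≈ 2.627, r(1.4) ≈ 2.683.
Sum = Δu · [r(0.5) + r(0.6) + r(0.7) + ...].
Sum ≈ 2.412.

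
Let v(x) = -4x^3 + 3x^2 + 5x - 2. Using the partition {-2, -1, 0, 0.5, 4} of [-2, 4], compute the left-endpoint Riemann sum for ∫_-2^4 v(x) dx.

33.625

Subinterval widths: 1, 1, 0.5, 3.5.
Left endpoints: -2, -1, 0, 0.5.
v(-2) = 32, v(-1) = 0, v(0) = -2, v(0.5) = 0.75.
Sum = Σ Δx_i · v(x_i).
Sum = 33.625.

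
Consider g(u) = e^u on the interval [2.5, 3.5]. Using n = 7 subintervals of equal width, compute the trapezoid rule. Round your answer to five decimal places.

20.96855

Δu = (3.5 − 2.5)/7 = 1/7.
g(2.5) ≈ 12.18249, g(37/14) ≈ 14.05330, g(39/14) ≈ 16.21139, g(41/14) ≈ 18.70090, g(43/14) ≈ 21.57270, g(45/14) ≈ 24.88551, g(47/14) ≈ 28.70705, g(3.5) ≈ 33.11545.
T_7 = (Δu/2)·[g(u_0) + 2g(u_1) + ... + 2g(u_{6}) + g(u_7)].
Sum ≈ 20.96855.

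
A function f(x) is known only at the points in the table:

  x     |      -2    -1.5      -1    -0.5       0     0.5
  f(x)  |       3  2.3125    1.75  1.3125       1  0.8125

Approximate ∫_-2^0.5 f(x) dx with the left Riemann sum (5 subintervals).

4.6875

Δx = 0.5.
Sum = 0.5·[3 + 2.3125 + 1.75 + 1.3125 + 1] = 4.6875.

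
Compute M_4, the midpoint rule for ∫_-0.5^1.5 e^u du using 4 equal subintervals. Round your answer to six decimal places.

Δu = (1.5 − (-0.5))/4 = 0.5.
Midpoints: -0.25, 0.25, 0.75, 1.25.
f(-0.25) ≈ 0.778801, f(0.25) ≈ 1.284025, f(0.75) ≈ 2.117000, f(1.25) ≈ 3.490343.
Sum = Δu · [f(-0.25) + f(0.25) + f(0.75) + f(1.25)].
Sum ≈ 3.835085.

3.835085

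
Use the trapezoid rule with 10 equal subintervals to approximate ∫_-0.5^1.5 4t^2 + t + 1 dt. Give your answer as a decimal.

7.72

Δt = (1.5 − (-0.5))/10 = 0.2.
f(-0.5) = 1.5, f(-0.3) = 1.06, f(-0.1) = 0.94, f(0.1) = 1.14, f(0.3) = 1.66, f(0.5) = 2.5, f(0.7) = 3.66, f(0.9) = 5.14, f(1.1) = 6.94, f(1.3) = 9.06, f(1.5) = 11.5.
T_10 = (Δt/2)·[f(t_0) + 2f(t_1) + ... + 2f(t_{9}) + f(t_10)].
Sum = 7.72.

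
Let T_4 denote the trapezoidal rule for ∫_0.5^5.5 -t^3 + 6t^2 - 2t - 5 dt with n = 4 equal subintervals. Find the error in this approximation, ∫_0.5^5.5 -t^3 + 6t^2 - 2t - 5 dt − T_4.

3.90625

Exact integral: ∫_0.5^5.5 f(t) dt = 48.75.
T_4 = 44.84375.
Error = 48.75 − 44.84375 = 3.90625.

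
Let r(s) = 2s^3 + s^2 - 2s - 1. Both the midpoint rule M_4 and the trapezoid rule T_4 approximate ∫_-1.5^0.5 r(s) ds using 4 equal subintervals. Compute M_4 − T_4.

0.25

M_4 = -1.25.
T_4 = -1.5.
M_4 − T_4 = 0.25.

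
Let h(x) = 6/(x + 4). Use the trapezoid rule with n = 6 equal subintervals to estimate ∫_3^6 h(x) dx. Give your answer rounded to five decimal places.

Δx = (6 − 3)/6 = 0.5.
h(3) = 6/7, h(3.5) = 0.8, h(4) = 0.75, h(4.5) = 12/17, h(5) = 2/3, h(5.5) = 12/19, h(6) = 0.6.
T_6 = (Δx/2)·[h(x_0) + 2h(x_1) + ... + 2h(x_{5}) + h(x_6)].
Sum ≈ 2.14135.

2.14135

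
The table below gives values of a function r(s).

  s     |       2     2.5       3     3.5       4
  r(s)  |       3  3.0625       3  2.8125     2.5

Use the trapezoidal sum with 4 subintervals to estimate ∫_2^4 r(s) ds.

Δs = 0.5.
T_4 = (0.5/2)·[3 + 2·3.0625 + 2·3 + 2·2.8125 + 2.5] = 5.8125.

5.8125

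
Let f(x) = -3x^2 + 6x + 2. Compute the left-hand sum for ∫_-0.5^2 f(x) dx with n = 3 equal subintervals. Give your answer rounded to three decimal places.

5.694

Δx = (2 − (-0.5))/3 = 5/6.
Left endpoints: -0.5, 1/3, 7/6.
f(-0.5) = -1.75, f(1/3) = 11/3, f(7/6) = 59/12.
Sum = Δx · [f(-0.5) + f(1/3) + f(7/6)].
Sum ≈ 5.694.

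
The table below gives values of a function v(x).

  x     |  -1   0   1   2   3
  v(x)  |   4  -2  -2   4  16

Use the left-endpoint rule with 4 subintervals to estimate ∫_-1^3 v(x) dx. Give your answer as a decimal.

4

Δx = 1.
Sum = 1·[4 + (-2) + (-2) + 4] = 4.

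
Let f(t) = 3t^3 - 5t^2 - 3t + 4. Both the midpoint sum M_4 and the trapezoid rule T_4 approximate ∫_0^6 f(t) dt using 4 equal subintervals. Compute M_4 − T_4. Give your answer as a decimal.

M_4 = 557.25.
T_4 = 631.5.
M_4 − T_4 = -74.25.

-74.25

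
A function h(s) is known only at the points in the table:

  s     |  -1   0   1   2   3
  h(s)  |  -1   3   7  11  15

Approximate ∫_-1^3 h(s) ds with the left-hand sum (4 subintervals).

Δs = 1.
Sum = 1·[(-1) + 3 + 7 + 11] = 20.

20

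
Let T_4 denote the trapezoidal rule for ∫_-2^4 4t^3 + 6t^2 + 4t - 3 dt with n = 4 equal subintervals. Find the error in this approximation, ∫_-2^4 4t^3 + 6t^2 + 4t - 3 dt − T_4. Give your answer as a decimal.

Exact integral: ∫_-2^4 f(t) dt = 390.
T_4 = 430.5.
Error = 390 − 430.5 = -40.5.

-40.5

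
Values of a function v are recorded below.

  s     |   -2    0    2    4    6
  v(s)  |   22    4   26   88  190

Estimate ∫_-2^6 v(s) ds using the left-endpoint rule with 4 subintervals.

Δs = 2.
Sum = 2·[22 + 4 + 26 + 88] = 280.

280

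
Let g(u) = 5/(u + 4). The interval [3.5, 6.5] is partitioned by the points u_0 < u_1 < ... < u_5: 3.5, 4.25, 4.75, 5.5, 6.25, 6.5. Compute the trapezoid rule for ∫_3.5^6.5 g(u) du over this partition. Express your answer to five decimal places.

Subinterval widths: 0.75, 0.5, 0.75, 0.75, 0.25.
g(3.5) = 2/3, g(4.25) = 20/33, g(4.75) = 4/7, g(5.5) = 10/19, g(6.25) = 20/41, g(6.5) = 10/21.
On each subinterval the trapezoid contributes (Δu_i/2)·[g(u_{i-1}) + g(u_i)].
Sum ≈ 1.68409.

1.68409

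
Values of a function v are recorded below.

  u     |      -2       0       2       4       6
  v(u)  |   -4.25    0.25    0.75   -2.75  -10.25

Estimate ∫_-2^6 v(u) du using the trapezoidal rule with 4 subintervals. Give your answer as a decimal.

Δu = 2.
T_4 = (2/2)·[(-4.25) + 2·0.25 + 2·0.75 + 2·(-2.75) + (-10.25)] = -18.

-18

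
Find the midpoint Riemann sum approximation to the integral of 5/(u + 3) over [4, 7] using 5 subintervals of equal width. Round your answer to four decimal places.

1.7826

Δu = (7 − 4)/5 = 0.6.
Midpoints: 4.3, 4.9, 5.5, 6.1, 6.7.
f(4.3) = 50/73, f(4.9) = 50/79, f(5.5) = 10/17, f(6.1) = 50/91, f(6.7) = 50/97.
Sum = Δu · [f(4.3) + f(4.9) + f(5.5) + f(6.1) + f(6.7)].
Sum ≈ 1.7826.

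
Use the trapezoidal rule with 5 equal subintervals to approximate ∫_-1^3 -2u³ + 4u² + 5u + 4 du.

Δu = (3 − (-1))/5 = 0.8.
f(-1) = 5, f(-0.2) = 3.176, f(0.6) = 8.008, f(1.4) = 13.352, f(2.2) = 13.064, f(3) = 1.
T_5 = (Δu/2)·[f(u_0) + 2f(u_1) + ... + 2f(u_{4}) + f(u_5)].
Sum = 32.48.

32.48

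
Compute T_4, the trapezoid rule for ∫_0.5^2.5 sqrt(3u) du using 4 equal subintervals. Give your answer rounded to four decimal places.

Δu = (2.5 − 0.5)/4 = 0.5.
f(0.5) ≈ 1.2247, f(1) ≈ 1.7321, f(1.5) ≈ 2.1213, f(2) ≈ 2.4495, f(2.5) ≈ 2.7386.
T_4 = (Δu/2)·[f(u_0) + 2f(u_1) + 2f(u_2) + 2f(u_3) + f(u_4)].
Sum ≈ 4.1423.

4.1423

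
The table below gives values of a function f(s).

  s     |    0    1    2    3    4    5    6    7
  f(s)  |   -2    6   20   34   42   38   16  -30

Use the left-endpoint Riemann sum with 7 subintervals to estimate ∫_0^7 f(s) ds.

Δs = 1.
Sum = 1·[(-2) + 6 + 20 + 34 + 42 + 38 + 16] = 154.

154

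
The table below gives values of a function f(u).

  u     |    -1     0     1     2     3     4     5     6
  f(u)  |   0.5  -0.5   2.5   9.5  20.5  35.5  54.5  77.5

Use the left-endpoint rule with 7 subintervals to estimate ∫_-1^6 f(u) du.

122.5

Δu = 1.
Sum = 1·[0.5 + (-0.5) + 2.5 + 9.5 + 20.5 + 35.5 + 54.5] = 122.5.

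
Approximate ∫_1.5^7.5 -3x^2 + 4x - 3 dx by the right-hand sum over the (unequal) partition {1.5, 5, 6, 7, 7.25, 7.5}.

-480.359375

Subinterval widths: 3.5, 1, 1, 0.25, 0.25.
Right endpoints: 5, 6, 7, 7.25, 7.5.
f(5) = -58, f(6) = -87, f(7) = -122, f(7.25) = -131.6875, f(7.5) = -141.75.
Sum = Σ Δx_i · f(x_i).
Sum = -480.359375.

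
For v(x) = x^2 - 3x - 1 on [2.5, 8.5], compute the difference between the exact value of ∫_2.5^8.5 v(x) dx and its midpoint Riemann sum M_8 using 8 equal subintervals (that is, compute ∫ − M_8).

Exact integral: ∫_2.5^8.5 v(x) dx = 94.5.
M_8 = 94.21875.
Error = 94.5 − 94.21875 = 0.28125.

0.28125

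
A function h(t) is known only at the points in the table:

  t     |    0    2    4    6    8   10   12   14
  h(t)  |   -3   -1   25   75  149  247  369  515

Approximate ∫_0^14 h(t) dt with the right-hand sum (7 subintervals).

Δt = 2.
Sum = 2·[(-1) + 25 + 75 + 149 + 247 + 369 + 515] = 2758.

2758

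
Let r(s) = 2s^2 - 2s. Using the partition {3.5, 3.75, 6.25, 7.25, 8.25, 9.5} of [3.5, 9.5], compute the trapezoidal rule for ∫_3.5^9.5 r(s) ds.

Subinterval widths: 0.25, 2.5, 1, 1, 1.25.
r(3.5) = 17.5, r(3.75) = 20.625, r(6.25) = 65.625, r(7.25) = 90.625, r(8.25) = 119.625, r(9.5) = 161.5.
On each subinterval the trapezoid contributes (Δs_i/2)·[r(s_{i-1}) + r(s_i)].
Sum = 471.53125.

471.53125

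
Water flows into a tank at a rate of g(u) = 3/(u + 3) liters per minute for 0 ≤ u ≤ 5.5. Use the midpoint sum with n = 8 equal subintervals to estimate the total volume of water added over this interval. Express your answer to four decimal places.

3.1187

Δu = (5.5 − 0)/8 = 0.6875.
Midpoints: 0.34375, 1.03125, 1.71875, 2.40625, 3.09375, 3.78125, 4.46875, 5.15625.
g(0.34375) = 96/107, g(1.03125) = 32/43, g(1.71875) = 96/151, g(2.40625) = 96/173, g(3.09375) = 32/65, g(3.78125) = 96/217, g(4.46875) = 96/239, g(5.15625) = 32/87.
Sum = Δu · [g(0.34375) + g(1.03125) + g(1.71875) + ...].
Sum ≈ 3.1187.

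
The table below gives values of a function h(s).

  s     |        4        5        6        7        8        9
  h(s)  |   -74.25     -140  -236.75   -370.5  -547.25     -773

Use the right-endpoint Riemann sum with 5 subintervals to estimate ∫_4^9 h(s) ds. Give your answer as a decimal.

Δs = 1.
Sum = 1·[(-140) + (-236.75) + (-370.5) + (-547.25) + (-773)] = -2067.5.

-2067.5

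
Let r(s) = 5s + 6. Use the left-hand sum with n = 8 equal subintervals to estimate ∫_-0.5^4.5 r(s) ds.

72.1875

Δs = (4.5 − (-0.5))/8 = 0.625.
Left endpoints: -0.5, 0.125, 0.75, 1.375, 2, 2.625, 3.25, 3.875.
r(-0.5) = 3.5, r(0.125) = 6.625, r(0.75) = 9.75, r(1.375) = 12.875, r(2) = 16, r(2.625) = 19.125, r(3.25) = 22.25, r(3.875) = 25.375.
Sum = Δs · [r(-0.5) + r(0.125) + r(0.75) + ...].
Sum = 72.1875.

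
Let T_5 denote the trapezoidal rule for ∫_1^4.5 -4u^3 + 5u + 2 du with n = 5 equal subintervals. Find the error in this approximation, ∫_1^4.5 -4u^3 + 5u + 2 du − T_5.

Exact integral: ∫_1^4.5 f(u) du = -353.9375.
T_5 = -363.37.
Error = -353.9375 − (-363.37) = 9.4325.

9.4325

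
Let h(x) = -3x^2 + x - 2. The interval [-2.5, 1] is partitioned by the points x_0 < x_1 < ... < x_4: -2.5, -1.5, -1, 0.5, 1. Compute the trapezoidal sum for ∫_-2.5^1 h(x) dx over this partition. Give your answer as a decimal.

Subinterval widths: 1, 0.5, 1.5, 0.5.
h(-2.5) = -23.25, h(-1.5) = -10.25, h(-1) = -6, h(0.5) = -2.25, h(1) = -4.
On each subinterval the trapezoid contributes (Δx_i/2)·[h(x_{i-1}) + h(x_i)].
Sum = -28.5625.

-28.5625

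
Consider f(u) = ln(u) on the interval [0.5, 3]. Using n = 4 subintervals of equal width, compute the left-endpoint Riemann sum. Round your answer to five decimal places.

Δu = (3 − 0.5)/4 = 0.625.
Left endpoints: 0.5, 1.125, 1.75, 2.375.
f(0.5) ≈ -0.69315, f(1.125) ≈ 0.11778, f(1.75) ≈ 0.55962, f(2.375) ≈ 0.86500.
Sum = Δu · [f(0.5) + f(1.125) + f(1.75) + f(2.375)].
Sum ≈ 0.53078.

0.53078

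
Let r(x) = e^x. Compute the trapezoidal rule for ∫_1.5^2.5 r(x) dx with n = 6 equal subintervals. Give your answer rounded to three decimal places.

7.719

Δx = (2.5 − 1.5)/6 = 1/6.
r(1.5) ≈ 4.482, r(5/3) ≈ 5.294, r(11/6) ≈ 6.255, r(2) ≈ 7.389, r(13/6) ≈ 8.729, r(7/3) ≈ 10.312, r(2.5) ≈ 12.182.
T_6 = (Δx/2)·[r(x_0) + 2r(x_1) + ... + 2r(x_{5}) + r(x_6)].
Sum ≈ 7.719.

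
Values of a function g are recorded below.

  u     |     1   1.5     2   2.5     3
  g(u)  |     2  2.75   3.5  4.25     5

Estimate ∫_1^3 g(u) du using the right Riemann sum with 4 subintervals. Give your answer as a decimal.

7.75

Δu = 0.5.
Sum = 0.5·[2.75 + 3.5 + 4.25 + 5] = 7.75.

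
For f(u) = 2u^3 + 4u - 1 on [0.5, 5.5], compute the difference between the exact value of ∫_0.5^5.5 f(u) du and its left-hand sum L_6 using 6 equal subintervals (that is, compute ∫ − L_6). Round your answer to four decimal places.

136.4583

Exact integral: ∫_0.5^5.5 f(u) du = 512.5.
L_6 ≈ 376.041667.
Error ≈ 512.5 − 376.041667 ≈ 136.4583.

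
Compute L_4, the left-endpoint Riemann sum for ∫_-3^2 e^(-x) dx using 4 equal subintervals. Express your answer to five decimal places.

34.95153

Δx = (2 − (-3))/4 = 1.25.
Left endpoints: -3, -1.75, -0.5, 0.75.
f(-3) ≈ 20.08554, f(-1.75) ≈ 5.75460, f(-0.5) ≈ 1.64872, f(0.75) ≈ 0.47237.
Sum = Δx · [f(-3) + f(-1.75) + f(-0.5) + f(0.75)].
Sum ≈ 34.95153.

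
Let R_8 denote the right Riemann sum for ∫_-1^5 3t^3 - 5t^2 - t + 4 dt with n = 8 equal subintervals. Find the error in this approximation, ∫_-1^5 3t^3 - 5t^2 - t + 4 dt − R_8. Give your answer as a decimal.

-101.8125

Exact integral: ∫_-1^5 f(t) dt = 270.
R_8 = 371.8125.
Error = 270 − 371.8125 = -101.8125.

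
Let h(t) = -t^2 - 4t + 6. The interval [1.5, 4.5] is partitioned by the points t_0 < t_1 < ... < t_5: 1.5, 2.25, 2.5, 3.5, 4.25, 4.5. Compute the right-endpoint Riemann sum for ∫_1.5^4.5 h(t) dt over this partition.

-58.71875

Subinterval widths: 0.75, 0.25, 1, 0.75, 0.25.
Right endpoints: 2.25, 2.5, 3.5, 4.25, 4.5.
h(2.25) = -8.0625, h(2.5) = -10.25, h(3.5) = -20.25, h(4.25) = -29.0625, h(4.5) = -32.25.
Sum = Σ Δt_i · h(t_i).
Sum = -58.71875.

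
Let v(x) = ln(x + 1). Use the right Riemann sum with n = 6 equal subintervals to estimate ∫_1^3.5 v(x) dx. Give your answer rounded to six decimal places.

Δx = (3.5 − 1)/6 = 5/12.
Right endpoints: 17/12, 11/6, 2.25, 8/3, 37/12, 3.5.
v(17/12) ≈ 0.882389, v(11/6) ≈ 1.041454, v(2.25) ≈ 1.178655, v(8/3) ≈ 1.299283, v(37/12) ≈ 1.406914, v(3.5) ≈ 1.504077.
Sum = Δx · [v(17/12) + v(11/6) + v(2.25) + ...].
Sum ≈ 3.046988.

3.046988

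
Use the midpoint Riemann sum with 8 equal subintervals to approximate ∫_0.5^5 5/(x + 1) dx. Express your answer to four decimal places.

Δx = (5 − 0.5)/8 = 0.5625.
Midpoints: 0.78125, 1.34375, 1.90625, 2.46875, 3.03125, 3.59375, 4.15625, 4.71875.
f(0.78125) = 160/57, f(1.34375) = 32/15, f(1.90625) = 160/93, f(2.46875) = 160/111, f(3.03125) = 160/129, f(3.59375) = 160/147, f(4.15625) = 32/33, f(4.71875) = 160/183.
Sum = Δx · [f(0.78125) + f(1.34375) + f(1.90625) + ...].
Sum ≈ 6.9047.

6.9047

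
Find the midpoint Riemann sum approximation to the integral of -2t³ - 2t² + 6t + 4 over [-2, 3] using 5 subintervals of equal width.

-18.75

Δt = (3 − (-2))/5 = 1.
Midpoints: -1.5, -0.5, 0.5, 1.5, 2.5.
f(-1.5) = -2.75, f(-0.5) = 0.75, f(0.5) = 6.25, f(1.5) = 1.75, f(2.5) = -24.75.
Sum = Δt · [f(-1.5) + f(-0.5) + f(0.5) + f(1.5) + f(2.5)].
Sum = -18.75.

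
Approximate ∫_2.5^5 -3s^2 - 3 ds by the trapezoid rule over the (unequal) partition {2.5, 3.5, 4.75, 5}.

-118.359375

Subinterval widths: 1, 1.25, 0.25.
f(2.5) = -21.75, f(3.5) = -39.75, f(4.75) = -70.6875, f(5) = -78.
On each subinterval the trapezoid contributes (Δs_i/2)·[f(s_{i-1}) + f(s_i)].
Sum = -118.359375.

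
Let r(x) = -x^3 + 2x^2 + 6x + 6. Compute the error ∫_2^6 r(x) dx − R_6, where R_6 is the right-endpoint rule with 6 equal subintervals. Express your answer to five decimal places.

42.96296

Exact integral: ∫_2^6 r(x) dx ≈ -61.3333333.
R_6 ≈ -104.2962963.
Error ≈ -61.3333333 − (-104.2962963) ≈ 42.96296.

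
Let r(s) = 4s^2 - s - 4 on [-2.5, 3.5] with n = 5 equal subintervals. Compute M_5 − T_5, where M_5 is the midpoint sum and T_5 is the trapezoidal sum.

M_5 = 48.12.
T_5 = 56.76.
M_5 − T_5 = -8.64.

-8.64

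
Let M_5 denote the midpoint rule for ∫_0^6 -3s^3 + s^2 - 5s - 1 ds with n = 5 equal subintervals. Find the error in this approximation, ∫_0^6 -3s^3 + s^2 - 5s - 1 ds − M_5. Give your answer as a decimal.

-18.72

Exact integral: ∫_0^6 f(s) ds = -996.
M_5 = -977.28.
Error = -996 − (-977.28) = -18.72.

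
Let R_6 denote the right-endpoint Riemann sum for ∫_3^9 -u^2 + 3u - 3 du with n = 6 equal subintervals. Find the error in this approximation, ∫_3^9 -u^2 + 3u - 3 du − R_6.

28

Exact integral: ∫_3^9 f(u) du = -144.
R_6 = -172.
Error = -144 − (-172) = 28.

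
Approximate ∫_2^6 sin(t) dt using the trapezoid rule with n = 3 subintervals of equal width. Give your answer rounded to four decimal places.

Δt = (6 − 2)/3 = 4/3.
f(2) ≈ 0.9093, f(10/3) ≈ -0.1906, f(14/3) ≈ -0.9990, f(6) ≈ -0.2794.
T_3 = (Δt/2)·[f(t_0) + 2f(t_1) + 2f(t_2) + f(t_3)].
Sum ≈ -1.1661.

-1.1661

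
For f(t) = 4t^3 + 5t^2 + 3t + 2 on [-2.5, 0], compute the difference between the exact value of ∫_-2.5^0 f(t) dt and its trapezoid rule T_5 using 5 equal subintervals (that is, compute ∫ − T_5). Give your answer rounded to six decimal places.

Exact integral: ∫_-2.5^0 f(t) dt ≈ -17.39583333.
T_5 = -18.4375.
Error ≈ -17.39583333 − (-18.4375) ≈ 1.041667.

1.041667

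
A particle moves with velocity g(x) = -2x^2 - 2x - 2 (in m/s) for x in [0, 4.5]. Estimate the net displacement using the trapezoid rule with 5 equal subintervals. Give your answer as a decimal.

Δx = (4.5 − 0)/5 = 0.9.
g(0) = -2, g(0.9) = -5.42, g(1.8) = -12.08, g(2.7) = -21.98, g(3.6) = -35.12, g(4.5) = -51.5.
T_5 = (Δx/2)·[g(x_0) + 2g(x_1) + ... + 2g(x_{4}) + g(x_5)].
Sum = -91.215.

-91.215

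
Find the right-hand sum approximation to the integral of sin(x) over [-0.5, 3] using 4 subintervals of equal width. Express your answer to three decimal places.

Δx = (3 − (-0.5))/4 = 0.875.
Right endpoints: 0.375, 1.25, 2.125, 3.
f(0.375) ≈ 0.366, f(1.25) ≈ 0.949, f(2.125) ≈ 0.850, f(3) ≈ 0.141.
Sum = Δx · [f(0.375) + f(1.25) + f(2.125) + f(3)].
Sum ≈ 2.018.

2.018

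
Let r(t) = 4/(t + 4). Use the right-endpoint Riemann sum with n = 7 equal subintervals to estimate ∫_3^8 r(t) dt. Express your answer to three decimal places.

Δt = (8 − 3)/7 = 5/7.
Right endpoints: 26/7, 31/7, 36/7, 41/7, 46/7, 51/7, 8.
r(26/7) = 14/27, r(31/7) = 28/59, r(36/7) = 0.4375, r(41/7) = 28/69, r(46/7) = 14/37, r(51/7) = 28/79, r(8) = 1/3.
Sum = Δt · [r(26/7) + r(31/7) + r(36/7) + ...].
Sum ≈ 2.073.

2.073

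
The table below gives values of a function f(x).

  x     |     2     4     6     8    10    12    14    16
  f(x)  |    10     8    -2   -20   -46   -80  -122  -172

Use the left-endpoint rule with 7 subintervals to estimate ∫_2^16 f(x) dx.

-504

Δx = 2.
Sum = 2·[10 + 8 + (-2) + (-20) + (-46) + (-80) + (-122)] = -504.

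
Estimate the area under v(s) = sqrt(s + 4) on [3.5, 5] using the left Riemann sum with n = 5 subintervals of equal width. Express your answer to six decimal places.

4.267609

Δs = (5 − 3.5)/5 = 0.3.
Left endpoints: 3.5, 3.8, 4.1, 4.4, 4.7.
v(3.5) ≈ 2.738613, v(3.8) ≈ 2.792848, v(4.1) ≈ 2.846050, v(4.4) ≈ 2.898275, v(4.7) ≈ 2.949576.
Sum = Δs · [v(3.5) + v(3.8) + v(4.1) + v(4.4) + v(4.7)].
Sum ≈ 4.267609.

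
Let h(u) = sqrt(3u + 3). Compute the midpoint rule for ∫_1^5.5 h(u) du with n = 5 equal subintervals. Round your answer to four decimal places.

15.8786

Δu = (5.5 − 1)/5 = 0.9.
Midpoints: 1.45, 2.35, 3.25, 4.15, 5.05.
h(1.45) ≈ 2.7111, h(2.35) ≈ 3.1702, h(3.25) ≈ 3.5707, h(4.15) ≈ 3.9306, h(5.05) ≈ 4.2603.
Sum = Δu · [h(1.45) + h(2.35) + h(3.25) + h(4.15) + h(5.05)].
Sum ≈ 15.8786.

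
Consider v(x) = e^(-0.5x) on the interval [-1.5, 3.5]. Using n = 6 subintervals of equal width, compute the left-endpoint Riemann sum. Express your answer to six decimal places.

4.752195

Δx = (3.5 − (-1.5))/6 = 5/6.
Left endpoints: -1.5, -2/3, 1/6, 1, 11/6, 8/3.
v(-1.5) ≈ 2.117000, v(-2/3) ≈ 1.395612, v(1/6) ≈ 0.920044, v(1) ≈ 0.606531, v(11/6) ≈ 0.399850, v(8/3) ≈ 0.263597.
Sum = Δx · [v(-1.5) + v(-2/3) + v(1/6) + ...].
Sum ≈ 4.752195.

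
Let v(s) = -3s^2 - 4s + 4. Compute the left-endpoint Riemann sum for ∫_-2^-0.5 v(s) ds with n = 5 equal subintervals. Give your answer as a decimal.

Δs = (-0.5 − (-2))/5 = 0.3.
Left endpoints: -2, -1.7, -1.4, -1.1, -0.8.
v(-2) = 0, v(-1.7) = 2.13, v(-1.4) = 3.72, v(-1.1) = 4.77, v(-0.8) = 5.28.
Sum = Δs · [v(-2) + v(-1.7) + v(-1.4) + v(-1.1) + v(-0.8)].
Sum = 4.77.

4.77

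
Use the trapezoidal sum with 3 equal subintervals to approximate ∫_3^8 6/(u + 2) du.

Δu = (8 − 3)/3 = 5/3.
f(3) = 1.2, f(14/3) = 0.9, f(19/3) = 0.72, f(8) = 0.6.
T_3 = (Δu/2)·[f(u_0) + 2f(u_1) + 2f(u_2) + f(u_3)].
Sum = 4.2.

4.2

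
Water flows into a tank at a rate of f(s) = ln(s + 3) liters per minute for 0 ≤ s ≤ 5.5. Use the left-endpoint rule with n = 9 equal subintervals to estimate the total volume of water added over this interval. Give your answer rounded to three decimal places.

Δs = (5.5 − 0)/9 = 11/18.
Left endpoints: 0, 11/18, 11/9, 11/6, 22/9, 55/18, 11/3, 77/18, 44/9.
f(0) ≈ 1.099, f(11/18) ≈ 1.284, f(11/9) ≈ 1.440, f(11/6) ≈ 1.576, f(22/9) ≈ 1.695, f(55/18) ≈ 1.801, f(11/3) ≈ 1.897, f(77/18) ≈ 1.985, f(44/9) ≈ 2.065.
Sum = Δs · [f(0) + f(11/18) + f(11/9) + ...].
Sum ≈ 9.070.

9.070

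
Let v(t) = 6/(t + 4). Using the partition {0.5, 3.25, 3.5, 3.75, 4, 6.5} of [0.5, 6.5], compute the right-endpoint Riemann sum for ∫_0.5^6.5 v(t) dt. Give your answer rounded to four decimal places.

Subinterval widths: 2.75, 0.25, 0.25, 0.25, 2.5.
Right endpoints: 3.25, 3.5, 3.75, 4, 6.5.
v(3.25) = 24/29, v(3.5) = 0.8, v(3.75) = 24/31, v(4) = 0.75, v(6.5) = 4/7.
Sum = Σ Δt_i · v(t_i).
Sum ≈ 4.2855.

4.2855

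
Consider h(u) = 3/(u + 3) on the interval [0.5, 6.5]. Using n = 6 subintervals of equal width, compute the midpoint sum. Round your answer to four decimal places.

Δu = (6.5 − 0.5)/6 = 1.
Midpoints: 1, 2, 3, 4, 5, 6.
h(1) = 0.75, h(2) = 0.6, h(3) = 0.5, h(4) = 3/7, h(5) = 0.375, h(6) = 1/3.
Sum = Δu · [h(1) + h(2) + h(3) + ...].
Sum ≈ 2.9869.

2.9869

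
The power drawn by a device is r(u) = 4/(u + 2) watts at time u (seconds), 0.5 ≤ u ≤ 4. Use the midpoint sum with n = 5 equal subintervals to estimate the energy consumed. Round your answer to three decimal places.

3.491

Δu = (4 − 0.5)/5 = 0.7.
Midpoints: 0.85, 1.55, 2.25, 2.95, 3.65.
r(0.85) = 80/57, r(1.55) = 80/71, r(2.25) = 16/17, r(2.95) = 80/99, r(3.65) = 80/113.
Sum = Δu · [r(0.85) + r(1.55) + r(2.25) + r(2.95) + r(3.65)].
Sum ≈ 3.491.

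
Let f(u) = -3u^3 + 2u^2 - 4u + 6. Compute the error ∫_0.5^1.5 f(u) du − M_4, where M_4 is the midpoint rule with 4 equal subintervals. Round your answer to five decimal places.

Exact integral: ∫_0.5^1.5 f(u) du ≈ 0.4166667.
M_4 = 0.453125.
Error ≈ 0.4166667 − 0.453125 ≈ -0.03646.

-0.03646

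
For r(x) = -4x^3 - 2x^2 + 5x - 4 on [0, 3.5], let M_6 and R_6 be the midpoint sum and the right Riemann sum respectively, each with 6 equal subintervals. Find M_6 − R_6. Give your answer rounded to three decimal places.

M_6 ≈ -159.73814.
R_6 ≈ -218.64873.
M_6 − R_6 ≈ 58.911.

58.911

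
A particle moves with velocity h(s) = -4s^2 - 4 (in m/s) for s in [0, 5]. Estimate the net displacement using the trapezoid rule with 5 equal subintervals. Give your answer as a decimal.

Δs = (5 − 0)/5 = 1.
h(0) = -4, h(1) = -8, h(2) = -20, h(3) = -40, h(4) = -68, h(5) = -104.
T_5 = (Δs/2)·[h(s_0) + 2h(s_1) + ... + 2h(s_{4}) + h(s_5)].
Sum = -190.

-190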